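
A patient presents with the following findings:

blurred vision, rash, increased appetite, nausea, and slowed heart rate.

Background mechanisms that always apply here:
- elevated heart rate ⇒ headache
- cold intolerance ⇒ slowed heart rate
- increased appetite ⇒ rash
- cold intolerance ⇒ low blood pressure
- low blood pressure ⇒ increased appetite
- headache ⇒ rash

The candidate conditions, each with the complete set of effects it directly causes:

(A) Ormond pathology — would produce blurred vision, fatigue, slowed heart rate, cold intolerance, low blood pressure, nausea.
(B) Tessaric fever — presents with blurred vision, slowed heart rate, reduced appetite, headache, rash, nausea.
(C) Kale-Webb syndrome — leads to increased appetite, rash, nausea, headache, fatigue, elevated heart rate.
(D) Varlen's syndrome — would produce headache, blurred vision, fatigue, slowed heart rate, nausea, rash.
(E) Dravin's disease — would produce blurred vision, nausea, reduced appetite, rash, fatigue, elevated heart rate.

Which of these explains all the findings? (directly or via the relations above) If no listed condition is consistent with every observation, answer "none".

A

Checking each candidate against the observations:
(A) Ormond pathology — blurred vision ✓; rash ✓ (by low blood pressure → increased appetite → rash); increased appetite ✓ (by low blood pressure → increased appetite); nausea ✓; slowed heart rate ✓
(B) Tessaric fever — fails on increased appetite (predicts reduced appetite, not increased appetite)
(C) Kale-Webb syndrome — blurred vision ✗; rash ✓; increased appetite ✓; nausea ✓; slowed heart rate ✗
(D) Varlen's syndrome — does not account for increased appetite
(E) Dravin's disease — blurred vision ✓; rash ✓; increased appetite ✗; nausea ✓; slowed heart rate ✗
Only (A) is consistent with every observation.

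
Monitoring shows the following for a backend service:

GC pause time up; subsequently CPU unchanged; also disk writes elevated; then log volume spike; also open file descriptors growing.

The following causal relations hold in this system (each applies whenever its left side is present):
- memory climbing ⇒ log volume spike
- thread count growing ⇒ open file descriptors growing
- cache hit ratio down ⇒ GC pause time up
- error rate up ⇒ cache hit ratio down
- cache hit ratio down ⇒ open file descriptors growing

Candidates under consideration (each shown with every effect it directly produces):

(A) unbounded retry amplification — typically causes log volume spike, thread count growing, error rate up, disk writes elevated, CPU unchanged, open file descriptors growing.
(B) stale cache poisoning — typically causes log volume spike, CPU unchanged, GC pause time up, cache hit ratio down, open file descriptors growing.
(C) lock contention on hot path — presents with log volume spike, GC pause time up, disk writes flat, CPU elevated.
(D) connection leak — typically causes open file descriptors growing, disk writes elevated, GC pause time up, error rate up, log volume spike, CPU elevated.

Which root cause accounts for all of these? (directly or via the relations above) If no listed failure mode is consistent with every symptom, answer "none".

A

For each candidate, compare predicted effects to what was observed:
(A) unbounded retry amplification — GC pause time up yes (by error rate up → cache hit ratio down → GC pause time up); CPU unchanged yes; disk writes elevated yes; log volume spike yes; open file descriptors growing yes
(B) stale cache poisoning — does not account for disk writes elevated
(C) lock contention on hot path — GC pause time up yes; CPU unchanged NO; disk writes elevated NO; log volume spike yes; open file descriptors growing NO
(D) connection leak — fails on CPU unchanged (predicts CPU elevated, not CPU unchanged)
(A) alone accounts for all the evidence.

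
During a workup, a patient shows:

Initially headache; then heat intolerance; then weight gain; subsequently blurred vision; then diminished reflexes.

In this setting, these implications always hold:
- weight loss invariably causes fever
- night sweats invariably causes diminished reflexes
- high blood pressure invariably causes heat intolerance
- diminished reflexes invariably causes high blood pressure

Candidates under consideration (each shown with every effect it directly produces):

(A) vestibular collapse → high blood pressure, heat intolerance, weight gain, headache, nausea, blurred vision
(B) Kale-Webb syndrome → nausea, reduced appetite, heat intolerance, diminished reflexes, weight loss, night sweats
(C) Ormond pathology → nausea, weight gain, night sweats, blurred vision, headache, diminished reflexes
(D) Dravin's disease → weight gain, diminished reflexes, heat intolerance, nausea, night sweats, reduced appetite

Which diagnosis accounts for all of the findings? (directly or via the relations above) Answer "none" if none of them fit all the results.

C

Checking each candidate against the observations:
(A) vestibular collapse — does not account for diminished reflexes
(B) Kale-Webb syndrome — headache NO; heat intolerance yes; weight gain NO; blurred vision NO; diminished reflexes yes
(C) Ormond pathology — accounts for every observation (heat intolerance by diminished reflexes → high blood pressure → heat intolerance)
(D) Dravin's disease — headache NO; heat intolerance yes; weight gain yes; blurred vision NO; diminished reflexes yes
Only (C) is consistent with every observation.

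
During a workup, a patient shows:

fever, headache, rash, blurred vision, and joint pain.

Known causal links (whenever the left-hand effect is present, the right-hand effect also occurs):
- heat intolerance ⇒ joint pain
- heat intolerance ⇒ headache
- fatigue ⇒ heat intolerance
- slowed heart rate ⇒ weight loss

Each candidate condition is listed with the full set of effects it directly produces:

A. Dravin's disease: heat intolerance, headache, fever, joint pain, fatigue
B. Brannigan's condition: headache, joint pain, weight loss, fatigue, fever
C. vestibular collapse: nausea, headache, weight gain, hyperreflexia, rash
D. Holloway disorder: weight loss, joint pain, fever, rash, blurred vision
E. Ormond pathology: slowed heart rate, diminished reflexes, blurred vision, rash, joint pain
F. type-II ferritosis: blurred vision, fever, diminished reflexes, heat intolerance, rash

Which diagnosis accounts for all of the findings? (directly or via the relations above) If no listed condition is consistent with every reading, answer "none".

Checking each candidate against the observations:
(A) Dravin's disease — fever match; headache match; rash miss; blurred vision miss; joint pain match
(B) Brannigan's condition — fever match; headache match; rash miss; blurred vision miss; joint pain match
(C) vestibular collapse — does not account for fever, blurred vision, joint pain
(D) Holloway disorder — does not account for headache
(E) Ormond pathology — fever miss; headache miss; rash match; blurred vision match; joint pain match
(F) type-II ferritosis — fever match; headache match (through heat intolerance → headache); rash match; blurred vision match; joint pain match (through heat intolerance → joint pain)
Only (F) is consistent with every observation.

F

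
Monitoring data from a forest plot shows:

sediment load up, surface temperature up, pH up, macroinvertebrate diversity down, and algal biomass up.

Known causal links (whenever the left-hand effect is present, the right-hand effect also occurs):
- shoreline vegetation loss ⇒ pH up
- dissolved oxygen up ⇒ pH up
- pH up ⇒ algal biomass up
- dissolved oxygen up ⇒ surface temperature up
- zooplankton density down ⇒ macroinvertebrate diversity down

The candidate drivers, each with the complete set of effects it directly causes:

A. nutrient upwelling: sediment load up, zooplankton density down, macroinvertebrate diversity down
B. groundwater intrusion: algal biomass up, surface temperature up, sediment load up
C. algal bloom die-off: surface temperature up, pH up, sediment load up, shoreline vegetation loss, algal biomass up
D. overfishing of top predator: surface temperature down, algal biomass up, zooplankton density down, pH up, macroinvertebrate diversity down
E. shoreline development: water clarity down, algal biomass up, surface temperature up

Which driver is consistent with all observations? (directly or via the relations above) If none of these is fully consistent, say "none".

Testing each hypothesis:
(A) nutrient upwelling — sediment load up +; surface temperature up -; pH up -; macroinvertebrate diversity down +; algal biomass up -
(B) groundwater intrusion — sediment load up +; surface temperature up +; pH up -; macroinvertebrate diversity down -; algal biomass up +
(C) algal bloom die-off — sediment load up +; surface temperature up +; pH up +; macroinvertebrate diversity down -; algal biomass up +
(D) overfishing of top predator — sediment load up -; surface temperature up -; pH up +; macroinvertebrate diversity down +; algal biomass up +
(E) shoreline development — does not account for sediment load up, pH up, macroinvertebrate diversity down
None of the listed candidates fits everything.

none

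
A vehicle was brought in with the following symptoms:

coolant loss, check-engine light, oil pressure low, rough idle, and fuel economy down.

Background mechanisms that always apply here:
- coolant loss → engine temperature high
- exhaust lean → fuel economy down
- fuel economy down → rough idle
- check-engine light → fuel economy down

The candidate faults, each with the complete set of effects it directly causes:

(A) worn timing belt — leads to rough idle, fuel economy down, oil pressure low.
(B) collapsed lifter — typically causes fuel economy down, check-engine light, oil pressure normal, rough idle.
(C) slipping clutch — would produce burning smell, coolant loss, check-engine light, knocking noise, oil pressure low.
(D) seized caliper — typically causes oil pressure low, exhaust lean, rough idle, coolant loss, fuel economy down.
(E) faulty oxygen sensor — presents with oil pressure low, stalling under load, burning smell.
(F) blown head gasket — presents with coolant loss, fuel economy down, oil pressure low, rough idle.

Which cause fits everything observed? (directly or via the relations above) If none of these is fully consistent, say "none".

Per-candidate check:
(A) worn timing belt — coolant loss miss; check-engine light miss; oil pressure low match; rough idle match; fuel economy down match
(B) collapsed lifter — fails on coolant loss, oil pressure low (predicts oil pressure normal, not oil pressure low)
(C) slipping clutch — accounts for every observation (rough idle via check-engine light → fuel economy down → rough idle)
(D) seized caliper — does not account for check-engine light
(E) faulty oxygen sensor — does not account for coolant loss, check-engine light, rough idle, fuel economy down
(F) blown head gasket — does not account for check-engine light
(C) alone accounts for all the evidence.

C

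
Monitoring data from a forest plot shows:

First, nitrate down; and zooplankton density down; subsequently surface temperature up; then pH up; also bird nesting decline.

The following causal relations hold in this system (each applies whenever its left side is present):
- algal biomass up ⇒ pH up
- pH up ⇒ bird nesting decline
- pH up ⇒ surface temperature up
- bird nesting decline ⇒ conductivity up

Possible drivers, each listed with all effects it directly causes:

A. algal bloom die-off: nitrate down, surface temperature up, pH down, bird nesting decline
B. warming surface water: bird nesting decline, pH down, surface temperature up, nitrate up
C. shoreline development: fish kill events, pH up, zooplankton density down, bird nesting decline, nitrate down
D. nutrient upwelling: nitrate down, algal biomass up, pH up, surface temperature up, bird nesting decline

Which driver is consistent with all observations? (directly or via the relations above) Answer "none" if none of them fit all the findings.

C

Checking each candidate against the observations:
(A) algal bloom die-off — fails on zooplankton density down, pH up (predicts pH down, not pH up)
(B) warming surface water — nitrate down -; zooplankton density down -; surface temperature up +; pH up -; bird nesting decline +
(C) shoreline development — accounts for every observation (surface temperature up via pH up → surface temperature up)
(D) nutrient upwelling — nitrate down +; zooplankton density down -; surface temperature up +; pH up +; bird nesting decline +
Only (C) is consistent with every observation.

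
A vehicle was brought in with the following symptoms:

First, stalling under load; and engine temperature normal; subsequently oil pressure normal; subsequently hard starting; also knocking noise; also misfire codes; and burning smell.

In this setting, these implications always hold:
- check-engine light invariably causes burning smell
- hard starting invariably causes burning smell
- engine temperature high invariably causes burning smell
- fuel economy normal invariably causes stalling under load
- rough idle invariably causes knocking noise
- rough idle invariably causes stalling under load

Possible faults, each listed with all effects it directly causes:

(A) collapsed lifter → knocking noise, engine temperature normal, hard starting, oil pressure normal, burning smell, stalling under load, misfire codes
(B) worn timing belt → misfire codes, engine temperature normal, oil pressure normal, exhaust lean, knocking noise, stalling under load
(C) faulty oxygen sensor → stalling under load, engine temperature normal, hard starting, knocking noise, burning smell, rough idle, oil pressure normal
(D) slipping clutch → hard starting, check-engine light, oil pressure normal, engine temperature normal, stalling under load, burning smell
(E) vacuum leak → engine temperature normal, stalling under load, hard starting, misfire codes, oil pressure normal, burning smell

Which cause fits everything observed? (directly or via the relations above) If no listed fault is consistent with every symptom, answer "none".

A

Per-candidate check:
(A) collapsed lifter — accounts for every observation
(B) worn timing belt — stalling under load ✓; engine temperature normal ✓; oil pressure normal ✓; hard starting ✗; knocking noise ✓; misfire codes ✓; burning smell ✗
(C) faulty oxygen sensor — stalling under load ✓; engine temperature normal ✓; oil pressure normal ✓; hard starting ✓; knocking noise ✓; misfire codes ✗; burning smell ✓
(D) slipping clutch — does not account for knocking noise, misfire codes
(E) vacuum leak — stalling under load ✓; engine temperature normal ✓; oil pressure normal ✓; hard starting ✓; knocking noise ✗; misfire codes ✓; burning smell ✓
(A) alone accounts for all the evidence.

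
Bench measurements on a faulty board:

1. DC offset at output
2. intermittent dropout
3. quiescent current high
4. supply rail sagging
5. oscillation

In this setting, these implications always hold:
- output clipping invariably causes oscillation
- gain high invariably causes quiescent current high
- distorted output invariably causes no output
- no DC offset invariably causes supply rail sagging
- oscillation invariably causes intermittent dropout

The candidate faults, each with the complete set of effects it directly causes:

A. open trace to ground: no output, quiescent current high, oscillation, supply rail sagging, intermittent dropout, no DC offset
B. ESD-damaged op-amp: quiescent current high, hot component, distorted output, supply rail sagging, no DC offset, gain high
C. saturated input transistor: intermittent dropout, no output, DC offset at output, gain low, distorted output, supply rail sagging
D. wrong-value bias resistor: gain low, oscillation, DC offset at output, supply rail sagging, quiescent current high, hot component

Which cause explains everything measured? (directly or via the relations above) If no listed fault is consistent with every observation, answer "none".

D

For each candidate, compare predicted effects to what was observed:
(A) open trace to ground — DC offset at output miss; intermittent dropout match; quiescent current high match; supply rail sagging match; oscillation match
(B) ESD-damaged op-amp — fails on DC offset at output, intermittent dropout, oscillation (predicts no DC offset, not DC offset at output)
(C) saturated input transistor — does not account for quiescent current high, oscillation
(D) wrong-value bias resistor — accounts for every observation (intermittent dropout through oscillation → intermittent dropout)
(D) is the only candidate with no mismatches.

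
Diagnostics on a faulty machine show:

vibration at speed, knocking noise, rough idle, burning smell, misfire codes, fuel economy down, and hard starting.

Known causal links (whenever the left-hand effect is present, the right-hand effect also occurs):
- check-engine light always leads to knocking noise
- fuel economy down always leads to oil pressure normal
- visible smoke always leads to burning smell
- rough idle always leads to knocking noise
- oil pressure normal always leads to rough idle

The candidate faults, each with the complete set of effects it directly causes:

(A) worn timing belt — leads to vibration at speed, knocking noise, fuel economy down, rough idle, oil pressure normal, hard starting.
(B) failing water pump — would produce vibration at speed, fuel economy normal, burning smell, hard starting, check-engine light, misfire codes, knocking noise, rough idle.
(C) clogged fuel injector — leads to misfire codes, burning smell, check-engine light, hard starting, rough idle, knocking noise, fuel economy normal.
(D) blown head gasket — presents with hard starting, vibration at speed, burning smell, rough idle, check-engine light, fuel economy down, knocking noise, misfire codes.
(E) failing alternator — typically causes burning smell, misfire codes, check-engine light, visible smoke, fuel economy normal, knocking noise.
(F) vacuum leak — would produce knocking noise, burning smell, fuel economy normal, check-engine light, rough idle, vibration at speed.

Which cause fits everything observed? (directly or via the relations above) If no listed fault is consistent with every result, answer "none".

For each candidate, compare predicted effects to what was observed:
(A) worn timing belt — vibration at speed ✓; knocking noise ✓; rough idle ✓; burning smell ✗; misfire codes ✗; fuel economy down ✓; hard starting ✓
(B) failing water pump — vibration at speed ✓; knocking noise ✓; rough idle ✓; burning smell ✓; misfire codes ✓; fuel economy down ✗; hard starting ✓
(C) clogged fuel injector — fails on vibration at speed, fuel economy down (predicts fuel economy normal, not fuel economy down)
(D) blown head gasket — accounts for every observation
(E) failing alternator — fails on vibration at speed, rough idle, fuel economy down, hard starting (predicts fuel economy normal, not fuel economy down)
(F) vacuum leak — vibration at speed ✓; knocking noise ✓; rough idle ✓; burning smell ✓; misfire codes ✗; fuel economy down ✗; hard starting ✗
(D) alone accounts for all the evidence.

D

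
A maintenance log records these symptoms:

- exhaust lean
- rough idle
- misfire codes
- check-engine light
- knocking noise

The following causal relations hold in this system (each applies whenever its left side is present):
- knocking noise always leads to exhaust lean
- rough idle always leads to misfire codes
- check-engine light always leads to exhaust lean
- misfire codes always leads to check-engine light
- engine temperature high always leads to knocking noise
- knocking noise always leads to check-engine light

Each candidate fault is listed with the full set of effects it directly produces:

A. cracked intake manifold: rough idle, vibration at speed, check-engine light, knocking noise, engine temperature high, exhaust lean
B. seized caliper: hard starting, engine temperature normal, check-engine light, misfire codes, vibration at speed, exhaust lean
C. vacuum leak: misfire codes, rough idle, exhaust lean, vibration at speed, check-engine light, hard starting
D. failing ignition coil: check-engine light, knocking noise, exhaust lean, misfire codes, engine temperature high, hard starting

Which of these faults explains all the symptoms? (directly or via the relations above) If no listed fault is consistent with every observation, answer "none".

A

Per-candidate check:
(A) cracked intake manifold — accounts for every observation (misfire codes via rough idle → misfire codes)
(B) seized caliper — exhaust lean yes; rough idle NO; misfire codes yes; check-engine light yes; knocking noise NO
(C) vacuum leak — does not account for knocking noise
(D) failing ignition coil — does not account for rough idle
(A) alone accounts for all the evidence.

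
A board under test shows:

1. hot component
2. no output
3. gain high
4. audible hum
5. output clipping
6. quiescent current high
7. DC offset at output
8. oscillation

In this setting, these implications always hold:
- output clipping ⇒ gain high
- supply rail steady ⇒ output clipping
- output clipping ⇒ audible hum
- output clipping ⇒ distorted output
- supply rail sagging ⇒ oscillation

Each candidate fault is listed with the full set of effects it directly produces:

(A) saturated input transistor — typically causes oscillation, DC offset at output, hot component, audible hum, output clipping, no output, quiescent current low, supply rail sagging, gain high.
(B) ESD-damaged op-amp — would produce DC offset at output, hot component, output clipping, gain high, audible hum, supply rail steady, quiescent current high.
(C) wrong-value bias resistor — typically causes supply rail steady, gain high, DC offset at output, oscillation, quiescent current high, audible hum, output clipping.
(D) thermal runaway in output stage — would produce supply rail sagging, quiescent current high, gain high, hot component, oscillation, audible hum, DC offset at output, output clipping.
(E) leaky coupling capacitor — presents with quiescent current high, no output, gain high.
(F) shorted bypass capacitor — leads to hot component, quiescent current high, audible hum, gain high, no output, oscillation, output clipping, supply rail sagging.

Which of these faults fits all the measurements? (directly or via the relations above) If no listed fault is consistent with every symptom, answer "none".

none

For each candidate, compare predicted effects to what was observed:
(A) saturated input transistor — fails on quiescent current high (predicts quiescent current low, not quiescent current high)
(B) ESD-damaged op-amp — hot component +; no output -; gain high +; audible hum +; output clipping +; quiescent current high +; DC offset at output +; oscillation -
(C) wrong-value bias resistor — hot component -; no output -; gain high +; audible hum +; output clipping +; quiescent current high +; DC offset at output +; oscillation +
(D) thermal runaway in output stage — does not account for no output
(E) leaky coupling capacitor — hot component -; no output +; gain high +; audible hum -; output clipping -; quiescent current high +; DC offset at output -; oscillation -
(F) shorted bypass capacitor — does not account for DC offset at output
None of the listed candidates fits everything.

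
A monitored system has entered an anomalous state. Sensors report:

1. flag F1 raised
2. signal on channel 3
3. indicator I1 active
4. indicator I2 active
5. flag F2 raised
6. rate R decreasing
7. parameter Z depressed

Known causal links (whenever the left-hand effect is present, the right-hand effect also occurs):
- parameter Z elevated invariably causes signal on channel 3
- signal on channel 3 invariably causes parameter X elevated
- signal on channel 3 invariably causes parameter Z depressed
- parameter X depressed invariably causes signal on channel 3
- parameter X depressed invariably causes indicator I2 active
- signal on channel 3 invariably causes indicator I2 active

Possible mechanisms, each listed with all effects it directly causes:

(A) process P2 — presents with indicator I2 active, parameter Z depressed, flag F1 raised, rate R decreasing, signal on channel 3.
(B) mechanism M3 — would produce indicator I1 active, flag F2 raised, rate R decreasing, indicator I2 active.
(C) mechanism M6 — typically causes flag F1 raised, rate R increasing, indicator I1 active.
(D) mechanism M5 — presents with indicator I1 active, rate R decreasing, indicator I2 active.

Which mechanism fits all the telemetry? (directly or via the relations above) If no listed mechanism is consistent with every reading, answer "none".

For each candidate, compare predicted effects to what was observed:
(A) process P2 — does not account for indicator I1 active, flag F2 raised
(B) mechanism M3 — does not account for flag F1 raised, signal on channel 3, parameter Z depressed
(C) mechanism M6 — fails on signal on channel 3, indicator I2 active, flag F2 raised, rate R decreasing, parameter Z depressed (predicts rate R increasing, not rate R decreasing)
(D) mechanism M5 — flag F1 raised ✗; signal on channel 3 ✗; indicator I1 active ✓; indicator I2 active ✓; flag F2 raised ✗; rate R decreasing ✓; parameter Z depressed ✗
None of the listed candidates fits everything.

none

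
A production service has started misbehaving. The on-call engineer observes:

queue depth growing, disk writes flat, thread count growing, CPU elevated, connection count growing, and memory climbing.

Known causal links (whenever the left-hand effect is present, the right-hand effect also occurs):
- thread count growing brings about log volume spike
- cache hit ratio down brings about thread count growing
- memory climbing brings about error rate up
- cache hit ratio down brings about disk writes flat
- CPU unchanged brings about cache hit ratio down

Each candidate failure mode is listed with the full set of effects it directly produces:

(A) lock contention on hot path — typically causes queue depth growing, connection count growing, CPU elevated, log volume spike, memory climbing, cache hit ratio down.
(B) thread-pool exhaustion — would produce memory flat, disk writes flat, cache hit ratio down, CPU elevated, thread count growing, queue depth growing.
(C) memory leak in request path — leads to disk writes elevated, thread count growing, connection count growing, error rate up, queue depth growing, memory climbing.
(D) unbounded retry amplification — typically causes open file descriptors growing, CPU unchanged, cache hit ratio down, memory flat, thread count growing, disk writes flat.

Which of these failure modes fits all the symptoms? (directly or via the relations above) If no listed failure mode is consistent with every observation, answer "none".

A

For each candidate, compare predicted effects to what was observed:
(A) lock contention on hot path — queue depth growing ✓; disk writes flat ✓ (via cache hit ratio down → disk writes flat); thread count growing ✓ (via cache hit ratio down → thread count growing); CPU elevated ✓; connection count growing ✓; memory climbing ✓
(B) thread-pool exhaustion — fails on connection count growing, memory climbing (predicts memory flat, not memory climbing)
(C) memory leak in request path — fails on disk writes flat, CPU elevated (predicts disk writes elevated, not disk writes flat)
(D) unbounded retry amplification — queue depth growing ✗; disk writes flat ✓; thread count growing ✓; CPU elevated ✗; connection count growing ✗; memory climbing ✗
(A) alone accounts for all the evidence.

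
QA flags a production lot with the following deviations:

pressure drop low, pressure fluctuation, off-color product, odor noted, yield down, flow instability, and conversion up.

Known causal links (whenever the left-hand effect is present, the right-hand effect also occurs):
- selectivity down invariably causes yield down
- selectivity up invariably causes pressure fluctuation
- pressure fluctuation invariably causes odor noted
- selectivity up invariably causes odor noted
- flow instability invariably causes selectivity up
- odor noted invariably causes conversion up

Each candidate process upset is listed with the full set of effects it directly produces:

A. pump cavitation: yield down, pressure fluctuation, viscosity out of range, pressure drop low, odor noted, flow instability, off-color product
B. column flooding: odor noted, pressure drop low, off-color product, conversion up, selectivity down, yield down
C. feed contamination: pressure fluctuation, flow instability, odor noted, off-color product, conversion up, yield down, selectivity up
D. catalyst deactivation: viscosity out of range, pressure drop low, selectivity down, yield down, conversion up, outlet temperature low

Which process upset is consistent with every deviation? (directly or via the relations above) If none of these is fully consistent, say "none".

A

Checking each candidate against the observations:
(A) pump cavitation — pressure drop low match; pressure fluctuation match; off-color product match; odor noted match; yield down match; flow instability match; conversion up match (through odor noted → conversion up)
(B) column flooding — does not account for pressure fluctuation, flow instability
(C) feed contamination — does not account for pressure drop low
(D) catalyst deactivation — pressure drop low match; pressure fluctuation miss; off-color product miss; odor noted miss; yield down match; flow instability miss; conversion up match
(A) is the only candidate with no mismatches.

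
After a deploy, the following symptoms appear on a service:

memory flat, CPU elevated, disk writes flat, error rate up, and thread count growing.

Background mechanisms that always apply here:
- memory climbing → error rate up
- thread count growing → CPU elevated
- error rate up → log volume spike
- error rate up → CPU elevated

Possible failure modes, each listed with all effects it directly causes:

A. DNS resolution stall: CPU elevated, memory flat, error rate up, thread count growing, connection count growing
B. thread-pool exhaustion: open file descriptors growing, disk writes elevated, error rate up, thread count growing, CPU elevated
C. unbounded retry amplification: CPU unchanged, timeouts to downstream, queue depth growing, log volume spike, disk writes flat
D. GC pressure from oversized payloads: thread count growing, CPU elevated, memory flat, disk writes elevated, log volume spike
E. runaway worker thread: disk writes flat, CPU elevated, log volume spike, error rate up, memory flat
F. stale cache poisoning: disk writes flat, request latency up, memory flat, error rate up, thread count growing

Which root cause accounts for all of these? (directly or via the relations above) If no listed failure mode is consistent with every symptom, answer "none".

Checking each candidate against the observations:
(A) DNS resolution stall — memory flat ✓; CPU elevated ✓; disk writes flat ✗; error rate up ✓; thread count growing ✓
(B) thread-pool exhaustion — fails on memory flat, disk writes flat (predicts disk writes elevated, not disk writes flat)
(C) unbounded retry amplification — fails on memory flat, CPU elevated, error rate up, thread count growing (predicts CPU unchanged, not CPU elevated)
(D) GC pressure from oversized payloads — memory flat ✓; CPU elevated ✓; disk writes flat ✗; error rate up ✗; thread count growing ✓
(E) runaway worker thread — memory flat ✓; CPU elevated ✓; disk writes flat ✓; error rate up ✓; thread count growing ✗
(F) stale cache poisoning — memory flat ✓; CPU elevated ✓ (by thread count growing → CPU elevated); disk writes flat ✓; error rate up ✓; thread count growing ✓
(F) is the only candidate with no mismatches.

F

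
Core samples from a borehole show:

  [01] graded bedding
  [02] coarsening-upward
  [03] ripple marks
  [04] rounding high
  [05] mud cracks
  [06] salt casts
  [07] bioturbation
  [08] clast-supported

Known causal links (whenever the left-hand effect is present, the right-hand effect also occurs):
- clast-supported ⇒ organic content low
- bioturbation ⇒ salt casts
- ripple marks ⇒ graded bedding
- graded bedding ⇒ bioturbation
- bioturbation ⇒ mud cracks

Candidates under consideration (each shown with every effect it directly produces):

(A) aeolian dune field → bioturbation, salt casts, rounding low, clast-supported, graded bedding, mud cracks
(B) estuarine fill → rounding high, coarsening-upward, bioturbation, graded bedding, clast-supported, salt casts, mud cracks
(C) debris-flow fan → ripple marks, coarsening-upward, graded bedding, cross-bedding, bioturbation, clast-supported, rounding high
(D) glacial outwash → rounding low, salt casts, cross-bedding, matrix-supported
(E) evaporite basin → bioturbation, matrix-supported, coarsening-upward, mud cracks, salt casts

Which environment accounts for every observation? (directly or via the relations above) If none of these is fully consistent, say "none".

Checking each candidate against the observations:
(A) aeolian dune field — fails on coarsening-upward, ripple marks, rounding high (predicts rounding low, not rounding high)
(B) estuarine fill — graded bedding ✓; coarsening-upward ✓; ripple marks ✗; rounding high ✓; mud cracks ✓; salt casts ✓; bioturbation ✓; clast-supported ✓
(C) debris-flow fan — accounts for every observation (mud cracks through bioturbation → mud cracks)
(D) glacial outwash — fails on graded bedding, coarsening-upward, ripple marks, rounding high, mud cracks, bioturbation, clast-supported (predicts rounding low, not rounding high; predicts matrix-supported, not clast-supported)
(E) evaporite basin — graded bedding ✗; coarsening-upward ✓; ripple marks ✗; rounding high ✗; mud cracks ✓; salt casts ✓; bioturbation ✓; clast-supported ✗
(C) alone accounts for all the evidence.

C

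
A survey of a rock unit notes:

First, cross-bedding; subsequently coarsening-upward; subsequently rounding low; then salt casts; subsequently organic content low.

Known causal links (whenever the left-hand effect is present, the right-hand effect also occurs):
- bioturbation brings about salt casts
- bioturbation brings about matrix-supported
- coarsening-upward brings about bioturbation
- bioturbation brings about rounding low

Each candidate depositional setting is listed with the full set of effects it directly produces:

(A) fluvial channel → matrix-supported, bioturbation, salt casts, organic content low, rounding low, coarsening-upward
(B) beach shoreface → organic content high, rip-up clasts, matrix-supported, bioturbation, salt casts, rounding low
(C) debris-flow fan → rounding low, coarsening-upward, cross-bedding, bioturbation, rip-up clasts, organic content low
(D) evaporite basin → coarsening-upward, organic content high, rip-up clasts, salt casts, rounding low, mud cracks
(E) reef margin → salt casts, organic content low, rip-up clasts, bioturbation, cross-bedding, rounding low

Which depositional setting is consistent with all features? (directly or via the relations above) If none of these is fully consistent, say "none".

For each candidate, compare predicted effects to what was observed:
(A) fluvial channel — does not account for cross-bedding
(B) beach shoreface — fails on cross-bedding, coarsening-upward, organic content low (predicts organic content high, not organic content low)
(C) debris-flow fan — cross-bedding match; coarsening-upward match; rounding low match; salt casts match (via bioturbation → salt casts); organic content low match
(D) evaporite basin — cross-bedding miss; coarsening-upward match; rounding low match; salt casts match; organic content low miss
(E) reef margin — cross-bedding match; coarsening-upward miss; rounding low match; salt casts match; organic content low match
(C) is the only candidate with no mismatches.

C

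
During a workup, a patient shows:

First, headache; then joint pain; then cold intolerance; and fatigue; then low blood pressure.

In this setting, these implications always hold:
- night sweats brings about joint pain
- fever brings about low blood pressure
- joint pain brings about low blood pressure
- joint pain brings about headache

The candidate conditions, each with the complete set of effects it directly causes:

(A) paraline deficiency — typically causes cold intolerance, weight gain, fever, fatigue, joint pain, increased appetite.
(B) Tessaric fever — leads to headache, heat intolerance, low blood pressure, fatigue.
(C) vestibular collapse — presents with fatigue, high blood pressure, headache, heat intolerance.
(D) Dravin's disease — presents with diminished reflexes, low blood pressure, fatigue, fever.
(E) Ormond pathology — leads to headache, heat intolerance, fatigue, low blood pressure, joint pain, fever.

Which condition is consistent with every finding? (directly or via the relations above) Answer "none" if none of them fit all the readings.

A

For each candidate, compare predicted effects to what was observed:
(A) paraline deficiency — headache + (by joint pain → headache); joint pain +; cold intolerance +; fatigue +; low blood pressure + (by fever → low blood pressure)
(B) Tessaric fever — fails on joint pain, cold intolerance (predicts heat intolerance, not cold intolerance)
(C) vestibular collapse — headache +; joint pain -; cold intolerance -; fatigue +; low blood pressure -
(D) Dravin's disease — headache -; joint pain -; cold intolerance -; fatigue +; low blood pressure +
(E) Ormond pathology — headache +; joint pain +; cold intolerance -; fatigue +; low blood pressure +
(A) is the only candidate with no mismatches.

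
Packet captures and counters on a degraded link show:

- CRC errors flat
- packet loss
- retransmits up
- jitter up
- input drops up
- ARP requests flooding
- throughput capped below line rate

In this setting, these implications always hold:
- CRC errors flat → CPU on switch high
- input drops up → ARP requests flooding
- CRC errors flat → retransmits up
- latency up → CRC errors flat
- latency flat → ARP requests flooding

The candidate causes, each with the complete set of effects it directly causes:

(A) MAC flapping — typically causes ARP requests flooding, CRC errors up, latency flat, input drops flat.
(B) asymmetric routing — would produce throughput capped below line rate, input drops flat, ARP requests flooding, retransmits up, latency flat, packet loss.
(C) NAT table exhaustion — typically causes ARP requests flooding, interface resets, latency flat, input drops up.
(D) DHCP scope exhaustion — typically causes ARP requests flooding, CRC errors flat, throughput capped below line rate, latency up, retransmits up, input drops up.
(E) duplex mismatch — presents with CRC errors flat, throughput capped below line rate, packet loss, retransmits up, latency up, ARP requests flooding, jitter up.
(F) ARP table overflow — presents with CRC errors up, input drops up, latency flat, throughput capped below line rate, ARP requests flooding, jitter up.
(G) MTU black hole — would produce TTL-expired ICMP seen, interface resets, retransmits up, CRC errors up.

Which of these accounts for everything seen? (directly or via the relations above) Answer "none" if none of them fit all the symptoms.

Checking each candidate against the observations:
(A) MAC flapping — CRC errors flat -; packet loss -; retransmits up -; jitter up -; input drops up -; ARP requests flooding +; throughput capped below line rate -
(B) asymmetric routing — CRC errors flat -; packet loss +; retransmits up +; jitter up -; input drops up -; ARP requests flooding +; throughput capped below line rate +
(C) NAT table exhaustion — CRC errors flat -; packet loss -; retransmits up -; jitter up -; input drops up +; ARP requests flooding +; throughput capped below line rate -
(D) DHCP scope exhaustion — CRC errors flat +; packet loss -; retransmits up +; jitter up -; input drops up +; ARP requests flooding +; throughput capped below line rate +
(E) duplex mismatch — CRC errors flat +; packet loss +; retransmits up +; jitter up +; input drops up -; ARP requests flooding +; throughput capped below line rate +
(F) ARP table overflow — fails on CRC errors flat, packet loss, retransmits up (predicts CRC errors up, not CRC errors flat)
(G) MTU black hole — CRC errors flat -; packet loss -; retransmits up +; jitter up -; input drops up -; ARP requests flooding -; throughput capped below line rate -
None of the listed candidates fits everything.

none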